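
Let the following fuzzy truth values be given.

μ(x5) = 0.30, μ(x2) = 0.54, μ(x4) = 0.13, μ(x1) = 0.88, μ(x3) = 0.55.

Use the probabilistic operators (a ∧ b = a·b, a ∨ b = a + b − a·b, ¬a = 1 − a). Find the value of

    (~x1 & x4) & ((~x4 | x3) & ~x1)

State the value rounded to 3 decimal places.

~x1 = 1 − 0.8800 = 0.1200
~x1 & x4 = a·b on (0.1200, 0.1300) = 0.0156
~x4 = 1 − 0.1300 = 0.8700
~x4 | x3 = a + b − a·b on (0.8700, 0.5500) = 0.9415
~x1 = 1 − 0.8800 = 0.1200
(~x4 | x3) & ~x1 = a·b on (0.9415, 0.1200) = 0.1130
(~x1 & x4) & ((~x4 | x3) & ~x1) = a·b on (0.0156, 0.1130) = 0.0018

0.002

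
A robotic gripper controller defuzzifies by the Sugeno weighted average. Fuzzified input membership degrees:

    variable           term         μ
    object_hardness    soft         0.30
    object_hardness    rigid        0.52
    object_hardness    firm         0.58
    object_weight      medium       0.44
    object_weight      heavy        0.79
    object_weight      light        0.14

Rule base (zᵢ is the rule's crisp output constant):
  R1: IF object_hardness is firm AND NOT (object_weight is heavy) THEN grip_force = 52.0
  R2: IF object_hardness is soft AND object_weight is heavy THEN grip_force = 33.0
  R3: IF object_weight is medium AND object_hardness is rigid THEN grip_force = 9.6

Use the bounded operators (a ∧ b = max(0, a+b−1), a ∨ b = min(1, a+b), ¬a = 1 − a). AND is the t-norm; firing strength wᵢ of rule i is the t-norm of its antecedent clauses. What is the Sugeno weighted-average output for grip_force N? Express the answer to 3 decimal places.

33.000

R1 (z=52.0): firm=0.58, ¬heavy=1−0.79=0.21; AND[max(0, a+b−1)] → w = 0.00
R2 (z=33.0): soft=0.30, heavy=0.79; AND[max(0, a+b−1)] → w = 0.09
R3 (z=9.6): medium=0.44, rigid=0.52; AND[max(0, a+b−1)] → w = 0.00
Weighted average = (0.00·52.0 + 0.09·33.0 + 0.00·9.6) / (0.00 + 0.09 + 0.00)
  = 2.9700 / 0.0900 = 33.000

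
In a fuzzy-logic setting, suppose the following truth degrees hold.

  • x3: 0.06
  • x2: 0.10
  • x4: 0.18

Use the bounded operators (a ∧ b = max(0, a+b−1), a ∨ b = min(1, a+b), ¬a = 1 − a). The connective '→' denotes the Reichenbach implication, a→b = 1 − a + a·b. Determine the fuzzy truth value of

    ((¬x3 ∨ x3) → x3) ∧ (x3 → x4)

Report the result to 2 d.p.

0.01

¬x3 = 1 − 0.06 = 0.94
¬x3 ∨ x3 = min(1, a+b) on (0.94, 0.06) = 1.00
(¬x3 ∨ x3) → x3  [Reichenbach: 1 − a + a·b] with a=1.00, b=0.06 → 0.06
x3 → x4  [Reichenbach: 1 − a + a·b] with a=0.06, b=0.18 → 0.95
((¬x3 ∨ x3) → x3) ∧ (x3 → x4) = max(0, a+b−1) on (0.06, 0.95) = 0.01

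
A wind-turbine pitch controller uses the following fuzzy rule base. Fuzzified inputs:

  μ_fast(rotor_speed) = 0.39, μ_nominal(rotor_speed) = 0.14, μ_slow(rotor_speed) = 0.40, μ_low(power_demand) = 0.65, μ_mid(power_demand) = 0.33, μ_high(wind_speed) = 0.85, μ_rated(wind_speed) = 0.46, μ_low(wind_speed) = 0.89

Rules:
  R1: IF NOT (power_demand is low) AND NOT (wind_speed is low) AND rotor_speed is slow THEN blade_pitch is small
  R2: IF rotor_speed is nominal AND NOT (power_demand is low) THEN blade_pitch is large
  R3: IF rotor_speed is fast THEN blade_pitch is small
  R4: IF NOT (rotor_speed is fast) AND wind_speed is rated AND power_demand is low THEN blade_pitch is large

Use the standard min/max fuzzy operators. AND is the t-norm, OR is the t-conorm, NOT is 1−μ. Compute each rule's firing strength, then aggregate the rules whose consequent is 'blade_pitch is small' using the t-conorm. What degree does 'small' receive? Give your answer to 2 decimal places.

R1: ¬low=1−0.65=0.35, ¬low=1−0.89=0.11, slow=0.40; AND[min(a, b)] → w = 0.11
R2: nominal=0.14, ¬low=1−0.65=0.35; AND[min(a, b)] → w = 0.14
R3: fast=0.39 → w = 0.39
R4: ¬fast=1−0.39=0.61, rated=0.46, low=0.65; AND[min(a, b)] → w = 0.46
Rules with consequent 'small': {R1, R3} → strengths 0.11, 0.39
Aggregate via t-conorm [max(a, b)]: 0.39

0.39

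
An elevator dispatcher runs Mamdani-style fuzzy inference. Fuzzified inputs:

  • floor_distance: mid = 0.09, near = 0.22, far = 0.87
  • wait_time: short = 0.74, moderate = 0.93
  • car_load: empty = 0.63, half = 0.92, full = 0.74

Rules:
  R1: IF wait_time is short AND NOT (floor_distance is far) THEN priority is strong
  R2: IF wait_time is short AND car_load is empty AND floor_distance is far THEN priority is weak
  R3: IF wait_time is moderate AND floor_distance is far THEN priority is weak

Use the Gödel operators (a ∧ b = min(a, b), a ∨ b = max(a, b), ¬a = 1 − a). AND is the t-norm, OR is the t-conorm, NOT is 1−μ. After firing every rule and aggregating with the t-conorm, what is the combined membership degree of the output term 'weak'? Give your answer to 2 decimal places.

R1: short=0.74, ¬far=1−0.87=0.13; AND[min(a, b)] → w = 0.13
R2: short=0.74, empty=0.63, far=0.87; AND[min(a, b)] → w = 0.63
R3: moderate=0.93, far=0.87; AND[min(a, b)] → w = 0.87
Rules with consequent 'weak': {R2, R3} → strengths 0.63, 0.87
Aggregate via t-conorm [max(a, b)]: 0.87

0.87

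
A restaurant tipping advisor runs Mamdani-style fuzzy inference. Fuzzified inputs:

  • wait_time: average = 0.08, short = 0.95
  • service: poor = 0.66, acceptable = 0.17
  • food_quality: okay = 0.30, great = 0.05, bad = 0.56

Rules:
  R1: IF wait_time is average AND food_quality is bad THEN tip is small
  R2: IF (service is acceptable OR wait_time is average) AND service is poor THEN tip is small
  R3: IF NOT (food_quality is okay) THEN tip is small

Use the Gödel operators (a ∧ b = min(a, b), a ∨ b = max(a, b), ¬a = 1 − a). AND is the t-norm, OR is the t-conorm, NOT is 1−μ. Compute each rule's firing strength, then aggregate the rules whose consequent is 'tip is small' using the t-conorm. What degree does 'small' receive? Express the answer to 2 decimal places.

R1: average=0.08, bad=0.56; AND[min(a, b)] → w = 0.08
R2: (acceptable=0.17 OR average=0.08) = 0.17; AND[min(a, b)] with poor=0.66 → w = 0.17
R3: ¬okay=1−0.30=0.70 → w = 0.70
Rules with consequent 'small': {R1, R2, R3} → strengths 0.08, 0.17, 0.70
Aggregate via t-conorm [max(a, b)]: 0.70

0.70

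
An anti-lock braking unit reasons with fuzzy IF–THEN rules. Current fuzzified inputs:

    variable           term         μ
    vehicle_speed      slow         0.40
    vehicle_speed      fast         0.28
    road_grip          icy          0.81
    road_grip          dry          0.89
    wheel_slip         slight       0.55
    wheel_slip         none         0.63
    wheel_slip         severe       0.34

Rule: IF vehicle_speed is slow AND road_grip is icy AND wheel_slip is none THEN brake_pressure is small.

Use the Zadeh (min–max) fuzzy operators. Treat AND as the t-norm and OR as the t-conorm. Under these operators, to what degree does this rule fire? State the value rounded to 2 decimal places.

0.40

firing strength: slow=0.40, icy=0.81, none=0.63; AND[min(a, b)] → w = 0.40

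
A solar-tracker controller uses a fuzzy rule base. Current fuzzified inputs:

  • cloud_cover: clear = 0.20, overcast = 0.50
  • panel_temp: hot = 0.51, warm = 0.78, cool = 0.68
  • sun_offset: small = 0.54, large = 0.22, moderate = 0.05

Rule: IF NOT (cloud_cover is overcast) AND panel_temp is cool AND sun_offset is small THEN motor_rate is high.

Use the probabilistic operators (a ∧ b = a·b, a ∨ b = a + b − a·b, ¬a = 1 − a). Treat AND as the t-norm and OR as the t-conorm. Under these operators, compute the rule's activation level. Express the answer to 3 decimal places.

0.184

firing strength: ¬overcast=1−0.50=0.50, cool=0.68, small=0.54; AND[a·b] → w = 0.1836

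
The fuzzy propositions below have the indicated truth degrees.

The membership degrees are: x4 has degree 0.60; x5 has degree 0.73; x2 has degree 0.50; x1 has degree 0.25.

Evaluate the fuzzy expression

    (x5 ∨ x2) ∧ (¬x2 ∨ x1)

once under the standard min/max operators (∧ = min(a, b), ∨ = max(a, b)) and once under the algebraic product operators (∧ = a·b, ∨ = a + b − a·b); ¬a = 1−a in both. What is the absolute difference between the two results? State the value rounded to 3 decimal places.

Under standard min/max:
  x5 ∨ x2 = max(a, b) on (0.73, 0.50) = 0.73
  ¬x2 = 1 − 0.50 = 0.50
  ¬x2 ∨ x1 = max(a, b) on (0.50, 0.25) = 0.50
  (x5 ∨ x2) ∧ (¬x2 ∨ x1) = min(a, b) on (0.73, 0.50) = 0.50
  → value = 0.5000
Under algebraic product:
  x5 ∨ x2 = a + b − a·b on (0.7300, 0.5000) = 0.8650
  ¬x2 = 1 − 0.5000 = 0.5000
  ¬x2 ∨ x1 = a + b − a·b on (0.5000, 0.2500) = 0.6250
  (x5 ∨ x2) ∧ (¬x2 ∨ x1) = a·b on (0.8650, 0.6250) = 0.5406
  → value = 0.5406
|0.5000 − 0.5406| = 0.041

0.041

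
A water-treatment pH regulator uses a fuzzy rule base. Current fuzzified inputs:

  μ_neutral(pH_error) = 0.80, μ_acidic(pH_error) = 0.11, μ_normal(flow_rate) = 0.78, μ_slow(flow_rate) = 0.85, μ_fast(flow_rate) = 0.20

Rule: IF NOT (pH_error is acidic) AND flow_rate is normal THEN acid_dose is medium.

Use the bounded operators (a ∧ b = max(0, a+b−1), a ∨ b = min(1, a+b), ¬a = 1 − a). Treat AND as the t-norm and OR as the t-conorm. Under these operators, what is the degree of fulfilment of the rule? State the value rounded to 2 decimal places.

firing strength: ¬acidic=1−0.11=0.89, normal=0.78; AND[max(0, a+b−1)] → w = 0.67

0.67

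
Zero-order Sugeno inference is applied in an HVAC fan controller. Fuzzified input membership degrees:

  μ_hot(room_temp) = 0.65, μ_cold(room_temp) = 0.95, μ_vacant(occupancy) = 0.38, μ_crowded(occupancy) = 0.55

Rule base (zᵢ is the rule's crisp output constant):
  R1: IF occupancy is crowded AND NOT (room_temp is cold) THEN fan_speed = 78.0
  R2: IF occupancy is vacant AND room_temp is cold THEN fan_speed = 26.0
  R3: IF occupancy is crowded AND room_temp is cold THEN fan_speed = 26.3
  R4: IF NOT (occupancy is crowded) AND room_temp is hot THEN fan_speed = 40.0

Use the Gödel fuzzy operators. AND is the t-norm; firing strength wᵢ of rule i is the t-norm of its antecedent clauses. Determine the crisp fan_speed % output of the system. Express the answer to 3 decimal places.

32.339

R1 (z=78.0): crowded=0.55, ¬cold=1−0.95=0.05; AND[min(a, b)] → w = 0.05
R2 (z=26.0): vacant=0.38, cold=0.95; AND[min(a, b)] → w = 0.38
R3 (z=26.3): crowded=0.55, cold=0.95; AND[min(a, b)] → w = 0.55
R4 (z=40.0): ¬crowded=1−0.55=0.45, hot=0.65; AND[min(a, b)] → w = 0.45
Weighted average = (0.05·78.0 + 0.38·26.0 + 0.55·26.3 + 0.45·40.0) / (0.05 + 0.38 + 0.55 + 0.45)
  = 46.2450 / 1.4300 = 32.339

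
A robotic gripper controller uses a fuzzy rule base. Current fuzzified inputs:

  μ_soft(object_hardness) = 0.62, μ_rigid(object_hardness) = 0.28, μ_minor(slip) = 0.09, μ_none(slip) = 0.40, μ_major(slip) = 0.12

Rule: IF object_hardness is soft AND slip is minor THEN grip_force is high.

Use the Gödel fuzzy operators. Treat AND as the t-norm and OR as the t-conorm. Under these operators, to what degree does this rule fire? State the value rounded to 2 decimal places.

firing strength: soft=0.62, minor=0.09; AND[min(a, b)] → w = 0.09

0.09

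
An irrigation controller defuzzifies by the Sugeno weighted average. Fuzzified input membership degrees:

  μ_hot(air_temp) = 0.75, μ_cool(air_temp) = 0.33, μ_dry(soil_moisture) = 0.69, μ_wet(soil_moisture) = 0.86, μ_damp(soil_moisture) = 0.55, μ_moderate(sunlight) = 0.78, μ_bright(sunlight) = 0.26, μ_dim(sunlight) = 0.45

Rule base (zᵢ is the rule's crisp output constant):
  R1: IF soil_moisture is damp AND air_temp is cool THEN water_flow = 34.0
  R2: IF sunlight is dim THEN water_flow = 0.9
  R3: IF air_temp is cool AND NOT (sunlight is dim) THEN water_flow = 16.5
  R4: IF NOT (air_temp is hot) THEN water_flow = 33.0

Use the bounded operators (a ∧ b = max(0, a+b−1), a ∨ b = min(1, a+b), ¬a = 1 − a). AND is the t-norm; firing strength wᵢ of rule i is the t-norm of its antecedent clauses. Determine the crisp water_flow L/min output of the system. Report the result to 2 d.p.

12.36

R1 (z=34.0): damp=0.55, cool=0.33; AND[max(0, a+b−1)] → w = 0.00
R2 (z=0.9): dim=0.45 → w = 0.45
R3 (z=16.5): cool=0.33, ¬dim=1−0.45=0.55; AND[max(0, a+b−1)] → w = 0.00
R4 (z=33.0): ¬hot=1−0.75=0.25 → w = 0.25
Weighted average = (0.00·34.0 + 0.45·0.9 + 0.00·16.5 + 0.25·33.0) / (0.00 + 0.45 + 0.00 + 0.25)
  = 8.6550 / 0.7000 = 12.36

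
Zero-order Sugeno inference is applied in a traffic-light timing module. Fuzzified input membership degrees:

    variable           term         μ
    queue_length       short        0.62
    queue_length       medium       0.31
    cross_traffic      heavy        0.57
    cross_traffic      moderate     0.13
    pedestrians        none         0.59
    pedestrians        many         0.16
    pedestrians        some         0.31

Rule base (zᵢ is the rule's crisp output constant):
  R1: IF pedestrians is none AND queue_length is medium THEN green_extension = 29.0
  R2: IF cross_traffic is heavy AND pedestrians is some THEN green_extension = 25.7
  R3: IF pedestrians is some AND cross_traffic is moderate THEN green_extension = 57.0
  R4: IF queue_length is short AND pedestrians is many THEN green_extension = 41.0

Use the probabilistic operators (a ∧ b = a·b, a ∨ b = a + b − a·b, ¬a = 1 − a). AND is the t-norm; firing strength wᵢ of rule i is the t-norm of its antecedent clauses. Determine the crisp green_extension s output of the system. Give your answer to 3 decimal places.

R1 (z=29.0): none=0.59, medium=0.31; AND[a·b] → w = 0.1829
R2 (z=25.7): heavy=0.57, some=0.31; AND[a·b] → w = 0.1767
R3 (z=57.0): some=0.31, moderate=0.13; AND[a·b] → w = 0.0403
R4 (z=41.0): short=0.62, many=0.16; AND[a·b] → w = 0.0992
Weighted average = (0.1829·29.0 + 0.1767·25.7 + 0.0403·57.0 + 0.0992·41.0) / (0.1829 + 0.1767 + 0.0403 + 0.0992)
  = 16.2096 / 0.4991 = 32.478

32.478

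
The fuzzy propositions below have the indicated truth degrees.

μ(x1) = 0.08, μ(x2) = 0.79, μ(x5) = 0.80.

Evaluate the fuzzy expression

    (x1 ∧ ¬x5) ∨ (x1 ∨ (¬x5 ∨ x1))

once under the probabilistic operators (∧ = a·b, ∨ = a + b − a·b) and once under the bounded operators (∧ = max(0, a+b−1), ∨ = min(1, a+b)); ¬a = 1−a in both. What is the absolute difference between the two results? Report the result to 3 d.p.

0.026

Under probabilistic:
  ¬x5 = 1 − 0.8000 = 0.2000
  x1 ∧ ¬x5 = a·b on (0.0800, 0.2000) = 0.0160
  ¬x5 = 1 − 0.8000 = 0.2000
  ¬x5 ∨ x1 = a + b − a·b on (0.2000, 0.0800) = 0.2640
  x1 ∨ (¬x5 ∨ x1) = a + b − a·b on (0.0800, 0.2640) = 0.3229
  (x1 ∧ ¬x5) ∨ (x1 ∨ (¬x5 ∨ x1)) = a + b − a·b on (0.0160, 0.3229) = 0.3337
  → value = 0.3337
Under bounded:
  ¬x5 = 1 − 0.80 = 0.20
  x1 ∧ ¬x5 = max(0, a+b−1) on (0.08, 0.20) = 0.00
  ¬x5 = 1 − 0.80 = 0.20
  ¬x5 ∨ x1 = min(1, a+b) on (0.20, 0.08) = 0.28
  x1 ∨ (¬x5 ∨ x1) = min(1, a+b) on (0.08, 0.28) = 0.36
  (x1 ∧ ¬x5) ∨ (x1 ∨ (¬x5 ∨ x1)) = min(1, a+b) on (0.00, 0.36) = 0.36
  → value = 0.3600
|0.3337 − 0.3600| = 0.026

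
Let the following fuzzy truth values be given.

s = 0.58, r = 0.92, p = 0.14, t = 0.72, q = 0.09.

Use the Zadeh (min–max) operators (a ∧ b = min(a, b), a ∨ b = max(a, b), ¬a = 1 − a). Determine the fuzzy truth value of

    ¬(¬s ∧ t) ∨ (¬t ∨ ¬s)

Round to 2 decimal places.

¬s = 1 − 0.58 = 0.42
¬s ∧ t = min(a, b) on (0.42, 0.72) = 0.42
¬(¬s ∧ t) = 1 − 0.42 = 0.58
¬t = 1 − 0.72 = 0.28
¬s = 1 − 0.58 = 0.42
¬t ∨ ¬s = max(a, b) on (0.28, 0.42) = 0.42
¬(¬s ∧ t) ∨ (¬t ∨ ¬s) = max(a, b) on (0.58, 0.42) = 0.58

0.58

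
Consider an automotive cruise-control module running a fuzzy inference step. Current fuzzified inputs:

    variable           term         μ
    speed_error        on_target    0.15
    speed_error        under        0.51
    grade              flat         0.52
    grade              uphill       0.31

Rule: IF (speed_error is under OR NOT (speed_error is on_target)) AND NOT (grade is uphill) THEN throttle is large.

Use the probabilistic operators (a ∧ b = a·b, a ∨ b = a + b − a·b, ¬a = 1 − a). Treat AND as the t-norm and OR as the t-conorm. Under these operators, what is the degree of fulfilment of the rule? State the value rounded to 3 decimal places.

0.639

firing strength: (under=0.51 OR ¬on_target=1−0.15=0.85) = 0.9265; AND[a·b] with ¬uphill=1−0.31=0.69 → w = 0.6393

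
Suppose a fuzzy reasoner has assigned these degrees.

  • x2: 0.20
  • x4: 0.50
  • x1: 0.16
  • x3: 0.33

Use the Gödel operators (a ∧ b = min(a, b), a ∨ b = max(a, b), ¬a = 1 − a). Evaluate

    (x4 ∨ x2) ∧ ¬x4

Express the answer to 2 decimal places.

0.50

x4 ∨ x2 = max(a, b) on (0.50, 0.20) = 0.50
¬x4 = 1 − 0.50 = 0.50
(x4 ∨ x2) ∧ ¬x4 = min(a, b) on (0.50, 0.50) = 0.50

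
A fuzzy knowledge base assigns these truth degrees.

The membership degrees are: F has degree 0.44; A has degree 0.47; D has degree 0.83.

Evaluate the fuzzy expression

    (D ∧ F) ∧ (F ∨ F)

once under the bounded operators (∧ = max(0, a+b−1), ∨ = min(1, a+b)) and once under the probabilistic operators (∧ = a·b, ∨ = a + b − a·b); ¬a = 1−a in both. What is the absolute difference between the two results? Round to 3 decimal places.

Under bounded:
  D ∧ F = max(0, a+b−1) on (0.83, 0.44) = 0.27
  F ∨ F = min(1, a+b) on (0.44, 0.44) = 0.88
  (D ∧ F) ∧ (F ∨ F) = max(0, a+b−1) on (0.27, 0.88) = 0.15
  → value = 0.1500
Under probabilistic:
  D ∧ F = a·b on (0.8300, 0.4400) = 0.3652
  F ∨ F = a + b − a·b on (0.4400, 0.4400) = 0.6864
  (D ∧ F) ∧ (F ∨ F) = a·b on (0.3652, 0.6864) = 0.2507
  → value = 0.2507
|0.1500 − 0.2507| = 0.101

0.101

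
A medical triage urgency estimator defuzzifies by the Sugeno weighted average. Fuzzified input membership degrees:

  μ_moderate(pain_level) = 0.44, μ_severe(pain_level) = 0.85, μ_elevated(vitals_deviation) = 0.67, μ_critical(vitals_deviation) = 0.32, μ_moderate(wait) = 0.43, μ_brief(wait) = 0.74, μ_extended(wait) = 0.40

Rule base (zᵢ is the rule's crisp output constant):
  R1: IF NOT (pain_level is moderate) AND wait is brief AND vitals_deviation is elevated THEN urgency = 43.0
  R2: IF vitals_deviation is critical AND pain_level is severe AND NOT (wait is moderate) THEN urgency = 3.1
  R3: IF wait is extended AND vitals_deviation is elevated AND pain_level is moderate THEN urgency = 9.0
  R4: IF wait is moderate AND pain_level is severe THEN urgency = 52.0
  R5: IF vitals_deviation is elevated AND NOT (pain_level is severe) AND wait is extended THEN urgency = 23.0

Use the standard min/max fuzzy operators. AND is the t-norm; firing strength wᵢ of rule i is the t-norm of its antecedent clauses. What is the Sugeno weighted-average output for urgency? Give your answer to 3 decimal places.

R1 (z=43.0): ¬moderate=1−0.44=0.56, brief=0.74, elevated=0.67; AND[min(a, b)] → w = 0.56
R2 (z=3.1): critical=0.32, severe=0.85, ¬moderate=1−0.43=0.57; AND[min(a, b)] → w = 0.32
R3 (z=9.0): extended=0.40, elevated=0.67, moderate=0.44; AND[min(a, b)] → w = 0.40
R4 (z=52.0): moderate=0.43, severe=0.85; AND[min(a, b)] → w = 0.43
R5 (z=23.0): elevated=0.67, ¬severe=1−0.85=0.15, extended=0.40; AND[min(a, b)] → w = 0.15
Weighted average = (0.56·43.0 + 0.32·3.1 + 0.40·9.0 + 0.43·52.0 + 0.15·23.0) / (0.56 + 0.32 + 0.40 + 0.43 + 0.15)
  = 54.4820 / 1.8600 = 29.291

29.291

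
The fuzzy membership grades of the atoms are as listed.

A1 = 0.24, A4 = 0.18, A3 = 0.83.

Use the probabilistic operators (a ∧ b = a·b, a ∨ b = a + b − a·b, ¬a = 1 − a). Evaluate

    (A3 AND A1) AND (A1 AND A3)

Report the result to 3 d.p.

A3 AND A1 = a·b on (0.8300, 0.2400) = 0.1992
A1 AND A3 = a·b on (0.2400, 0.8300) = 0.1992
(A3 AND A1) AND (A1 AND A3) = a·b on (0.1992, 0.1992) = 0.0397

0.040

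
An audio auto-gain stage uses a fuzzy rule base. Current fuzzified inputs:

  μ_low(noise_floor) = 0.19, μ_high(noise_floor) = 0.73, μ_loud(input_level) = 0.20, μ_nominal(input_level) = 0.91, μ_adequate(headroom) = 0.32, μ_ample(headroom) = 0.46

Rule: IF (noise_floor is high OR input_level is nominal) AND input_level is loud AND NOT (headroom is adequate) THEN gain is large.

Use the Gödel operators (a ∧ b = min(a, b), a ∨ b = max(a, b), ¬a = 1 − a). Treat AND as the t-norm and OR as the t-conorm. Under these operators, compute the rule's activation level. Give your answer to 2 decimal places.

0.20

firing strength: (high=0.73 OR nominal=0.91) = 0.91; AND[min(a, b)] with loud=0.20, ¬adequate=1−0.32=0.68 → w = 0.20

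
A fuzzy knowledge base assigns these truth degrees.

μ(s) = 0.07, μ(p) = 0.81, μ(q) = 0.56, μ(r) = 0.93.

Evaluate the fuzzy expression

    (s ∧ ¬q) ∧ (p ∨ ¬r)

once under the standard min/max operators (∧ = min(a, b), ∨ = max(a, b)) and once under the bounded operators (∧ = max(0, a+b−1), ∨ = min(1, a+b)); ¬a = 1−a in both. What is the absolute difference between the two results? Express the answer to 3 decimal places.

0.070

Under standard min/max:
  ¬q = 1 − 0.56 = 0.44
  s ∧ ¬q = min(a, b) on (0.07, 0.44) = 0.07
  ¬r = 1 − 0.93 = 0.07
  p ∨ ¬r = max(a, b) on (0.81, 0.07) = 0.81
  (s ∧ ¬q) ∧ (p ∨ ¬r) = min(a, b) on (0.07, 0.81) = 0.07
  → value = 0.0700
Under bounded:
  ¬q = 1 − 0.56 = 0.44
  s ∧ ¬q = max(0, a+b−1) on (0.07, 0.44) = 0.00
  ¬r = 1 − 0.93 = 0.07
  p ∨ ¬r = min(1, a+b) on (0.81, 0.07) = 0.88
  (s ∧ ¬q) ∧ (p ∨ ¬r) = max(0, a+b−1) on (0.00, 0.88) = 0.00
  → value = 0.0000
|0.0700 − 0.0000| = 0.070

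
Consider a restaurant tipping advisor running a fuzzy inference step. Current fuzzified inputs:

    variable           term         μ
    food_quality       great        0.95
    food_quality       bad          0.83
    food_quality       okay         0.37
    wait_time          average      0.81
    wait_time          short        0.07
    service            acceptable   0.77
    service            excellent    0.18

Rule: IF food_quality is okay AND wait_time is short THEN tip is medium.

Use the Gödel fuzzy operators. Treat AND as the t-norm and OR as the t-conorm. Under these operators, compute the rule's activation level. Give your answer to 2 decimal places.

firing strength: okay=0.37, short=0.07; AND[min(a, b)] → w = 0.07

0.07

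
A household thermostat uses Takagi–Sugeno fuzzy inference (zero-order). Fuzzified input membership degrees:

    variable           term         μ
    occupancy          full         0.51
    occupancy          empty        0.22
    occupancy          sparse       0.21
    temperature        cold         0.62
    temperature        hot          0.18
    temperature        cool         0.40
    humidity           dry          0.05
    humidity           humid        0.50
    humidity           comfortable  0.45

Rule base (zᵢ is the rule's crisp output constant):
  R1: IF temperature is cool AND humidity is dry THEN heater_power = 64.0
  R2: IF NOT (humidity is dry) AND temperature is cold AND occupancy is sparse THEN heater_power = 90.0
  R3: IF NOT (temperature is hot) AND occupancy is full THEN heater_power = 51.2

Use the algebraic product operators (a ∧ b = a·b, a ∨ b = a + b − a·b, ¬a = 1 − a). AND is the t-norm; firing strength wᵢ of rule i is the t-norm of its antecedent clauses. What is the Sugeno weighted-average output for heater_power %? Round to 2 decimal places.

R1 (z=64.0): cool=0.40, dry=0.05; AND[a·b] → w = 0.0200
R2 (z=90.0): ¬dry=1−0.05=0.95, cold=0.62, sparse=0.21; AND[a·b] → w = 0.1237
R3 (z=51.2): ¬hot=1−0.18=0.82, full=0.51; AND[a·b] → w = 0.4182
Weighted average = (0.0200·64.0 + 0.1237·90.0 + 0.4182·51.2) / (0.0200 + 0.1237 + 0.4182)
  = 33.8239 / 0.5619 = 60.20

60.20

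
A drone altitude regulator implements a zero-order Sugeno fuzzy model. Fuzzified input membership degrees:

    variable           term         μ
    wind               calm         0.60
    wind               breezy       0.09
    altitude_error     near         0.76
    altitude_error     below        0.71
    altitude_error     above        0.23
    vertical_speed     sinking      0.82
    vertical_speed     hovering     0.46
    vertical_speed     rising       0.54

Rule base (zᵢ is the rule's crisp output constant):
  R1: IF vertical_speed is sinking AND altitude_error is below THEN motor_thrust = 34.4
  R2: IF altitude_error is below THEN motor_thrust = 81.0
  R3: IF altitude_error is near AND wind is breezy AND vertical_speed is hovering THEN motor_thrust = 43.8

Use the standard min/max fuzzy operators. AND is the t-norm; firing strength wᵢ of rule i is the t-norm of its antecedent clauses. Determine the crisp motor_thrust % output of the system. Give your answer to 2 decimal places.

56.87

R1 (z=34.4): sinking=0.82, below=0.71; AND[min(a, b)] → w = 0.71
R2 (z=81.0): below=0.71 → w = 0.71
R3 (z=43.8): near=0.76, breezy=0.09, hovering=0.46; AND[min(a, b)] → w = 0.09
Weighted average = (0.71·34.4 + 0.71·81.0 + 0.09·43.8) / (0.71 + 0.71 + 0.09)
  = 85.8760 / 1.5100 = 56.87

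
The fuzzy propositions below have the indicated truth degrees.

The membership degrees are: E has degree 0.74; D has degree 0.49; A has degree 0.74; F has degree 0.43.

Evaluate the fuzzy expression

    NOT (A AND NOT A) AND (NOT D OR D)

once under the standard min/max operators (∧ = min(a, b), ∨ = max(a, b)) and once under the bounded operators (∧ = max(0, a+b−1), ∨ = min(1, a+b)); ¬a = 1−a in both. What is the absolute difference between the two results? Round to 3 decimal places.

0.490

Under standard min/max:
  NOT A = 1 − 0.74 = 0.26
  A AND NOT A = min(a, b) on (0.74, 0.26) = 0.26
  NOT (A AND NOT A) = 1 − 0.26 = 0.74
  NOT D = 1 − 0.49 = 0.51
  NOT D OR D = max(a, b) on (0.51, 0.49) = 0.51
  NOT (A AND NOT A) AND (NOT D OR D) = min(a, b) on (0.74, 0.51) = 0.51
  → value = 0.5100
Under bounded:
  NOT A = 1 − 0.74 = 0.26
  A AND NOT A = max(0, a+b−1) on (0.74, 0.26) = 0.00
  NOT (A AND NOT A) = 1 − 0.00 = 1.00
  NOT D = 1 − 0.49 = 0.51
  NOT D OR D = min(1, a+b) on (0.51, 0.49) = 1.00
  NOT (A AND NOT A) AND (NOT D OR D) = max(0, a+b−1) on (1.00, 1.00) = 1.00
  → value = 1.0000
|0.5100 − 1.0000| = 0.490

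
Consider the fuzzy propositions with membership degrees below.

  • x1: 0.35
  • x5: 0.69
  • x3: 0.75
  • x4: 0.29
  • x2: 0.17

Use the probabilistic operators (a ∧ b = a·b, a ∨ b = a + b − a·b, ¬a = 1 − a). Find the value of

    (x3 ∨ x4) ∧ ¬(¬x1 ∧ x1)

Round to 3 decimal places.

0.635

x3 ∨ x4 = a + b − a·b on (0.7500, 0.2900) = 0.8225
¬x1 = 1 − 0.3500 = 0.6500
¬x1 ∧ x1 = a·b on (0.6500, 0.3500) = 0.2275
¬(¬x1 ∧ x1) = 1 − 0.2275 = 0.7725
(x3 ∨ x4) ∧ ¬(¬x1 ∧ x1) = a·b on (0.8225, 0.7725) = 0.6354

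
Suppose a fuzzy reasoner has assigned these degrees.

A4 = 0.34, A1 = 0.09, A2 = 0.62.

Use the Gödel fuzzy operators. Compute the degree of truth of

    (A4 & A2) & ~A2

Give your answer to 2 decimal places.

0.34

A4 & A2 = min(a, b) on (0.34, 0.62) = 0.34
~A2 = 1 − 0.62 = 0.38
(A4 & A2) & ~A2 = min(a, b) on (0.34, 0.38) = 0.34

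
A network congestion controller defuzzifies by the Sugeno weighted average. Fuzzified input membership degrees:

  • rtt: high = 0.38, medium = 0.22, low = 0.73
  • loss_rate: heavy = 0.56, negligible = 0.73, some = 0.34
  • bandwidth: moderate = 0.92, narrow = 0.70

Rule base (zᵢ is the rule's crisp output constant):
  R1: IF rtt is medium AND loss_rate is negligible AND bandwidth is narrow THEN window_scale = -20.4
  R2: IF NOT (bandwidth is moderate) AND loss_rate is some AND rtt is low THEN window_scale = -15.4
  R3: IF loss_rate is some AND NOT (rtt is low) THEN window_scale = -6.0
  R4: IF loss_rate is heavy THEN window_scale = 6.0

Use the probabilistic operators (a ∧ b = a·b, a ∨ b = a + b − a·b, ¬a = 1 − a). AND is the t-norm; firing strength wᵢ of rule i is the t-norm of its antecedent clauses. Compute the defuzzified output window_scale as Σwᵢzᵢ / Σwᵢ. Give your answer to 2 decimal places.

0.27

R1 (z=-20.4): medium=0.22, negligible=0.73, narrow=0.70; AND[a·b] → w = 0.1124
R2 (z=-15.4): ¬moderate=1−0.92=0.08, some=0.34, low=0.73; AND[a·b] → w = 0.0199
R3 (z=-6.0): some=0.34, ¬low=1−0.73=0.27; AND[a·b] → w = 0.0918
R4 (z=6.0): heavy=0.56 → w = 0.5600
Weighted average = (0.1124·-20.4 + 0.0199·-15.4 + 0.0918·-6.0 + 0.5600·6.0) / (0.1124 + 0.0199 + 0.0918 + 0.5600)
  = 0.2100 / 0.7841 = 0.27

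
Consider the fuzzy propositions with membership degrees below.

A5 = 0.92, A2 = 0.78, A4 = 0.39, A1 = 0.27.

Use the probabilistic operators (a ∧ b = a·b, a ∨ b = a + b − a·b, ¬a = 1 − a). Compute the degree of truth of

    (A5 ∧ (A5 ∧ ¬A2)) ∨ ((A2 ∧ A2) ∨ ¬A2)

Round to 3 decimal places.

¬A2 = 1 − 0.7800 = 0.2200
A5 ∧ ¬A2 = a·b on (0.9200, 0.2200) = 0.2024
A5 ∧ (A5 ∧ ¬A2) = a·b on (0.9200, 0.2024) = 0.1862
A2 ∧ A2 = a·b on (0.7800, 0.7800) = 0.6084
¬A2 = 1 − 0.7800 = 0.2200
(A2 ∧ A2) ∨ ¬A2 = a + b − a·b on (0.6084, 0.2200) = 0.6946
(A5 ∧ (A5 ∧ ¬A2)) ∨ ((A2 ∧ A2) ∨ ¬A2) = a + b − a·b on (0.1862, 0.6946) = 0.7514

0.751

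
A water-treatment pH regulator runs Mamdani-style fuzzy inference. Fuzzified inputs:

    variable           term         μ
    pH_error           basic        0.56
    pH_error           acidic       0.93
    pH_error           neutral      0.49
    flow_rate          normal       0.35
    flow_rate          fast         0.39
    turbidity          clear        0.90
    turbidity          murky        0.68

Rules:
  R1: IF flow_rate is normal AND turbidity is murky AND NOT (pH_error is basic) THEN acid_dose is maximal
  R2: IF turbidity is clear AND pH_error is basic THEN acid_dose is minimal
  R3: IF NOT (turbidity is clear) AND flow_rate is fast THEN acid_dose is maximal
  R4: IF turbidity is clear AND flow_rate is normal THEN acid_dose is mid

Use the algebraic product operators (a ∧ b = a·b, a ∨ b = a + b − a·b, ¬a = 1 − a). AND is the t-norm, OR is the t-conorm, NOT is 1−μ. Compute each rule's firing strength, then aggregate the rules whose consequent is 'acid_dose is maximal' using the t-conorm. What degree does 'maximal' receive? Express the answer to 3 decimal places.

R1: normal=0.35, murky=0.68, ¬basic=1−0.56=0.44; AND[a·b] → w = 0.1047
R2: clear=0.90, basic=0.56; AND[a·b] → w = 0.5040
R3: ¬clear=1−0.90=0.10, fast=0.39; AND[a·b] → w = 0.0390
R4: clear=0.90, normal=0.35; AND[a·b] → w = 0.3150
Rules with consequent 'maximal': {R1, R3} → strengths 0.1047, 0.0390
Aggregate via t-conorm [a + b − a·b]: 0.1396

0.140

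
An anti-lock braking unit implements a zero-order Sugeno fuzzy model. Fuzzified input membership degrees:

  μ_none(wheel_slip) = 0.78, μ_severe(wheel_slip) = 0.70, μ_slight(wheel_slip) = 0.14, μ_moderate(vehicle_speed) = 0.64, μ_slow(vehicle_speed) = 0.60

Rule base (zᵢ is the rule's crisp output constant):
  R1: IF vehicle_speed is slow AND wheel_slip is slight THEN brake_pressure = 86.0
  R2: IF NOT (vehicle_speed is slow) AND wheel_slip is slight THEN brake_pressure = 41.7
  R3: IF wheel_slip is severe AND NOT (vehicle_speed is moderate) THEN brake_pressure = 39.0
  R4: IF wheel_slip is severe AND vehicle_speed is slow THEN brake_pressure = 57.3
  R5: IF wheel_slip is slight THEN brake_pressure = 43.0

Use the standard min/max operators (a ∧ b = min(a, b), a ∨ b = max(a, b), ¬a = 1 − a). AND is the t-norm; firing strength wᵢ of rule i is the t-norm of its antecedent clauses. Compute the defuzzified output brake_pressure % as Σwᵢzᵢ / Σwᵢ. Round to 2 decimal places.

52.40

R1 (z=86.0): slow=0.60, slight=0.14; AND[min(a, b)] → w = 0.14
R2 (z=41.7): ¬slow=1−0.60=0.40, slight=0.14; AND[min(a, b)] → w = 0.14
R3 (z=39.0): severe=0.70, ¬moderate=1−0.64=0.36; AND[min(a, b)] → w = 0.36
R4 (z=57.3): severe=0.70, slow=0.60; AND[min(a, b)] → w = 0.60
R5 (z=43.0): slight=0.14 → w = 0.14
Weighted average = (0.14·86.0 + 0.14·41.7 + 0.36·39.0 + 0.60·57.3 + 0.14·43.0) / (0.14 + 0.14 + 0.36 + 0.60 + 0.14)
  = 72.3180 / 1.3800 = 52.40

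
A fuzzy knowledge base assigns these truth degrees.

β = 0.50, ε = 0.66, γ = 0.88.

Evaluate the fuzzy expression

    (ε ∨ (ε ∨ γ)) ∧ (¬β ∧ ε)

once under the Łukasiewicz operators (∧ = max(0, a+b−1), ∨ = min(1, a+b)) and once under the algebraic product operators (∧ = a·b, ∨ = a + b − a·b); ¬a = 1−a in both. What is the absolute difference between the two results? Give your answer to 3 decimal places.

0.165

Under Łukasiewicz:
  ε ∨ γ = min(1, a+b) on (0.66, 0.88) = 1.00
  ε ∨ (ε ∨ γ) = min(1, a+b) on (0.66, 1.00) = 1.00
  ¬β = 1 − 0.50 = 0.50
  ¬β ∧ ε = max(0, a+b−1) on (0.50, 0.66) = 0.16
  (ε ∨ (ε ∨ γ)) ∧ (¬β ∧ ε) = max(0, a+b−1) on (1.00, 0.16) = 0.16
  → value = 0.1600
Under algebraic product:
  ε ∨ γ = a + b − a·b on (0.6600, 0.8800) = 0.9592
  ε ∨ (ε ∨ γ) = a + b − a·b on (0.6600, 0.9592) = 0.9861
  ¬β = 1 − 0.5000 = 0.5000
  ¬β ∧ ε = a·b on (0.5000, 0.6600) = 0.3300
  (ε ∨ (ε ∨ γ)) ∧ (¬β ∧ ε) = a·b on (0.9861, 0.3300) = 0.3254
  → value = 0.3254
|0.1600 − 0.3254| = 0.165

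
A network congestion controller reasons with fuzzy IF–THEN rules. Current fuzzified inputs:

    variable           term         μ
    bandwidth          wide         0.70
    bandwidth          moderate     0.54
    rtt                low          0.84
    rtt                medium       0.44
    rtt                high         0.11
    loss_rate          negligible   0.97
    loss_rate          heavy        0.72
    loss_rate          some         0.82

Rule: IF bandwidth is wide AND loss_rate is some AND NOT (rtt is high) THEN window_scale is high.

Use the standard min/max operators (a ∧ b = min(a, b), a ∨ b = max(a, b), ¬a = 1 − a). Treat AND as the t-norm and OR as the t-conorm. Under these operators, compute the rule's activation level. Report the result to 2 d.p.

firing strength: wide=0.70, some=0.82, ¬high=1−0.11=0.89; AND[min(a, b)] → w = 0.70

0.70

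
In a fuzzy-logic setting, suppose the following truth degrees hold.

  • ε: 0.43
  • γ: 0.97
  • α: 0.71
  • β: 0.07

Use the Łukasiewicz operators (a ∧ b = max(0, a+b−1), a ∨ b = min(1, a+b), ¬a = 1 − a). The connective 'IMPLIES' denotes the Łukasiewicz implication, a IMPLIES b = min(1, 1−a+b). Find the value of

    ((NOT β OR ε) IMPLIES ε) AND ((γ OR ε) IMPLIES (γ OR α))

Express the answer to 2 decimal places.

NOT β = 1 − 0.07 = 0.93
NOT β OR ε = min(1, a+b) on (0.93, 0.43) = 1.00
(NOT β OR ε) IMPLIES ε  [Łukasiewicz: min(1, 1−a+b)] with a=1.00, b=0.43 → 0.43
γ OR ε = min(1, a+b) on (0.97, 0.43) = 1.00
γ OR α = min(1, a+b) on (0.97, 0.71) = 1.00
(γ OR ε) IMPLIES (γ OR α)  [Łukasiewicz: min(1, 1−a+b)] with a=1.00, b=1.00 → 1.00
((NOT β OR ε) IMPLIES ε) AND ((γ OR ε) IMPLIES (γ OR α)) = max(0, a+b−1) on (0.43, 1.00) = 0.43

0.43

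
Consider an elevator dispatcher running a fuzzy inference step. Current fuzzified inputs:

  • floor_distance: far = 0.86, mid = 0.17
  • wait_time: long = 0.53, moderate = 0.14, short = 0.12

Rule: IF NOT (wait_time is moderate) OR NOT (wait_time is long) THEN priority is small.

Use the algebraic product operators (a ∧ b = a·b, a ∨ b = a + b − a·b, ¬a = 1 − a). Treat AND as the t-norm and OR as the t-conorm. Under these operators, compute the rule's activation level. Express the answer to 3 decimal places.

0.926

firing strength: ¬moderate=1−0.14=0.86, ¬long=1−0.53=0.47; OR[a + b − a·b] → w = 0.9258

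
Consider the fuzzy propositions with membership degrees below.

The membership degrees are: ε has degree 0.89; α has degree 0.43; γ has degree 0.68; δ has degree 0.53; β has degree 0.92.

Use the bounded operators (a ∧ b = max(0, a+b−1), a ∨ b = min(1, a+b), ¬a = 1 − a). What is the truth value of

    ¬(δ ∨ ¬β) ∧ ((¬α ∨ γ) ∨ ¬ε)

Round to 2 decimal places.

¬β = 1 − 0.92 = 0.08
δ ∨ ¬β = min(1, a+b) on (0.53, 0.08) = 0.61
¬(δ ∨ ¬β) = 1 − 0.61 = 0.39
¬α = 1 − 0.43 = 0.57
¬α ∨ γ = min(1, a+b) on (0.57, 0.68) = 1.00
¬ε = 1 − 0.89 = 0.11
(¬α ∨ γ) ∨ ¬ε = min(1, a+b) on (1.00, 0.11) = 1.00
¬(δ ∨ ¬β) ∧ ((¬α ∨ γ) ∨ ¬ε) = max(0, a+b−1) on (0.39, 1.00) = 0.39

0.39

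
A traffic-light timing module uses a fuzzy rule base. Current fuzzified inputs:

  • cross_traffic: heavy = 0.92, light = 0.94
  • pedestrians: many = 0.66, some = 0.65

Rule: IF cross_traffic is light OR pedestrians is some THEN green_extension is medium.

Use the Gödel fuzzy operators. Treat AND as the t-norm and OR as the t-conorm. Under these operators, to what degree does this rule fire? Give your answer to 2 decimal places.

firing strength: light=0.94, some=0.65; OR[max(a, b)] → w = 0.94

0.94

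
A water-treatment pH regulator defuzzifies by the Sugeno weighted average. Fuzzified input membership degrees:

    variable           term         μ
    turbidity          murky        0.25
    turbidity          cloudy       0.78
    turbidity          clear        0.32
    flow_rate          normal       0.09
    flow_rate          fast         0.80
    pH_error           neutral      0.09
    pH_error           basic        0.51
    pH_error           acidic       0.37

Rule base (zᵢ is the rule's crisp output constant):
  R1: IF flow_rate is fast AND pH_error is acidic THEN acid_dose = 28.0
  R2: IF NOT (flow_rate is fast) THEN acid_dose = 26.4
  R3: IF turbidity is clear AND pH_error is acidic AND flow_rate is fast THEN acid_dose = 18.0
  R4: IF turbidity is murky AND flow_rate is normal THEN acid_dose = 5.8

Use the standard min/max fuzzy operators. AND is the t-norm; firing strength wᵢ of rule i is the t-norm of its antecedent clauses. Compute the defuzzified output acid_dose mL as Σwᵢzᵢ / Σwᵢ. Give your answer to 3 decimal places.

22.369

R1 (z=28.0): fast=0.80, acidic=0.37; AND[min(a, b)] → w = 0.37
R2 (z=26.4): ¬fast=1−0.80=0.20 → w = 0.20
R3 (z=18.0): clear=0.32, acidic=0.37, fast=0.80; AND[min(a, b)] → w = 0.32
R4 (z=5.8): murky=0.25, normal=0.09; AND[min(a, b)] → w = 0.09
Weighted average = (0.37·28.0 + 0.20·26.4 + 0.32·18.0 + 0.09·5.8) / (0.37 + 0.20 + 0.32 + 0.09)
  = 21.9220 / 0.9800 = 22.369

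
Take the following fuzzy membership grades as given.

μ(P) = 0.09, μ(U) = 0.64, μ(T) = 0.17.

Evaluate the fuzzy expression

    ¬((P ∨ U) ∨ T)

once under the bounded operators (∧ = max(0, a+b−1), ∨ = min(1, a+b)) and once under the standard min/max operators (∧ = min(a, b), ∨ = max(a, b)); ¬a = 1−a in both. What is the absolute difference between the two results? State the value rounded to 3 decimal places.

0.260

Under bounded:
  P ∨ U = min(1, a+b) on (0.09, 0.64) = 0.73
  (P ∨ U) ∨ T = min(1, a+b) on (0.73, 0.17) = 0.90
  ¬((P ∨ U) ∨ T) = 1 − 0.90 = 0.10
  → value = 0.1000
Under standard min/max:
  P ∨ U = max(a, b) on (0.09, 0.64) = 0.64
  (P ∨ U) ∨ T = max(a, b) on (0.64, 0.17) = 0.64
  ¬((P ∨ U) ∨ T) = 1 − 0.64 = 0.36
  → value = 0.3600
|0.1000 − 0.3600| = 0.260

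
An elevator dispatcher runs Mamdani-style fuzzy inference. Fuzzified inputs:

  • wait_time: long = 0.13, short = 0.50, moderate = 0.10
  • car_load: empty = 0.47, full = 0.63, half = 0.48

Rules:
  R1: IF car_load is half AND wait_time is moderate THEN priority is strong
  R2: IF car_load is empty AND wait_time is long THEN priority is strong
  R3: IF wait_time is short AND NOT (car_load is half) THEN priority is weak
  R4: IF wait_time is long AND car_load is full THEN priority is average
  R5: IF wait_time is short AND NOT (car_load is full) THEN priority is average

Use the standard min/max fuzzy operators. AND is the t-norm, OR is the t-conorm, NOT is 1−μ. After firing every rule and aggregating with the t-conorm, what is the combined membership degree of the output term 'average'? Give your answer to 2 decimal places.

R1: half=0.48, moderate=0.10; AND[min(a, b)] → w = 0.10
R2: empty=0.47, long=0.13; AND[min(a, b)] → w = 0.13
R3: short=0.50, ¬half=1−0.48=0.52; AND[min(a, b)] → w = 0.50
R4: long=0.13, full=0.63; AND[min(a, b)] → w = 0.13
R5: short=0.50, ¬full=1−0.63=0.37; AND[min(a, b)] → w = 0.37
Rules with consequent 'average': {R4, R5} → strengths 0.13, 0.37
Aggregate via t-conorm [max(a, b)]: 0.37

0.37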